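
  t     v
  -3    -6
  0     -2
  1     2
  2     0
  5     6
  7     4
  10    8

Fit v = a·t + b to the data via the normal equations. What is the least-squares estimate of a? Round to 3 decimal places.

The normal system XᵀX·[a, b]ᵀ = Xᵀv is [[188, 22]; [22, 7]]·[a, b]ᵀ = [158, 12]ᵀ.
Eliminating b: 7·(row 1) − 22·(row 2) gives 832·a = 7·158 − 22·12 = 842, so a = 421/416.
Then b = (12 − 22·(421/416))/7 = -305/208.

a = 1.012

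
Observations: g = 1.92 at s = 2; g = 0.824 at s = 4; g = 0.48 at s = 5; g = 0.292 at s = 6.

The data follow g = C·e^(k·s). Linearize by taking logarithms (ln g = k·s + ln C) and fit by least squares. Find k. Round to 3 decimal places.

k = -0.471

With ln gᵢ as the transformed response and sᵢ as the regressor:
AᵀA = [[81.0000, 17.0000]; [17.0000, 4]], rhs = [-10.5255, -1.5062]ᵀ  (here Σs = 17.0000, Σ(s)² = 81.0000, Σln g = -1.5062, Σs·ln g = -10.5255).
Solving (det = 35.0000): k = -0.47132, ln C = 1.62656.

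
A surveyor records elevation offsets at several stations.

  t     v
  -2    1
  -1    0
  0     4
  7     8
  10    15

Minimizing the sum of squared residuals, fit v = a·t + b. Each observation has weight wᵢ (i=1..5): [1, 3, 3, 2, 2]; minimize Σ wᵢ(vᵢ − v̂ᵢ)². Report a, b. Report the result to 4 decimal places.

a = 1.1134, b = 2.4284

Compute the Gram sums: Σwᵢ·t·t = 305, Σwᵢ·t = 29, Σwᵢ·1 = 11.
For AᵀWv: Σwᵢ·t·v = 410, Σwᵢ·v = 59.
Normal equations: [[305, 29]; [29, 11]]·[a, b]ᵀ = [410, 59]ᵀ.
Δ = 305·11 − 29² = 2514.
a = (410·11 − 29·59)/2514 = 933/838; b = (305·59 − 29·410)/2514 = 2035/838.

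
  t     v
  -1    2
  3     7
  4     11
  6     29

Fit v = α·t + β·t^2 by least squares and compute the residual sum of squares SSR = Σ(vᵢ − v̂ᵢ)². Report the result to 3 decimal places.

Normal-equation sums: Σt·t = 62, Σt·t^2 = 306, Σt^2·t^2 = 1634.
And Σt·v = 237, Σt^2·v = 1285.
Normal equations: [[62, 306]; [306, 1634]]·[α, β]ᵀ = [237, 1285]ᵀ.
Eliminating β: 1634·(row 1) − 306·(row 2) gives 7672·α = 1634·237 − 306·1285 = -5952, so α = -744/959.
Then β = (1285 − 306·(-744/959))/1634 = 1787/1918.
Residuals: 561/1918, 1807/1918, -771/959, 109/959; SSR = 3131/1918.

SSR = 1.632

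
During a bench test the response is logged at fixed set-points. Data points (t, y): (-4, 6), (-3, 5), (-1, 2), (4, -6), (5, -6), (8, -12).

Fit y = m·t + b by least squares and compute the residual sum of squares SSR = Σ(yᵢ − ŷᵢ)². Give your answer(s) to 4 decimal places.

The normal equations are: 131·m + 9·b = -191;  9·m + 6·b = -11.
(Σt·t = 131, Σt = 9, Σ1 = 6, Σt·y = -191, Σy = -11.)
Eliminating b: 6·(row 1) − 9·(row 2) gives 705·m = 6·(-191) − 9·(-11) = -1047, so m = -349/235.
Then b = ((-11) − 9·(-349/235))/6 = 278/705.
Residuals: -236/705, 106/705, 17/141, -64/141, 727/705, -362/705; SSR = 1186/705.

SSR = 1.6823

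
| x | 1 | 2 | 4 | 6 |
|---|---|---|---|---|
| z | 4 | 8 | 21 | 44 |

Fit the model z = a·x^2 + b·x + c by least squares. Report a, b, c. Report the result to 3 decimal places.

a = 1.131, b = 0.030, c = 3.040

Compute the Gram sums: Σx^2·x^2 = 1569, Σx^2·x = 289, Σx^2 = 57, Σx·x = 57, Σx = 13, Σ1 = 4.
And Σx^2·z = 1956, Σx·z = 368, Σz = 77.
AᵀA·[a, b, c]ᵀ = Aᵀz becomes [[1569, 289, 57]; [289, 57, 13]; [57, 13, 4]]·[a, b, c]ᵀ = [1956, 368, 77]ᵀ.
Row-reducing yields a = 225/199, b = 6/199, c = 605/199.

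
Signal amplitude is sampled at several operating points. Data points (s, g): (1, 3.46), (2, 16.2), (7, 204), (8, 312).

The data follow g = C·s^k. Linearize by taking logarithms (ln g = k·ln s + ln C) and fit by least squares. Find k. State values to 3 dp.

k = 2.124

With ln gᵢ as the transformed response and ln sᵢ as the regressor:
Σln s = 4.7185, Σ(ln s)² = 8.5911, Σln g = 15.0874, Σln s·ln g = 24.2212.
Equations: 8.5911·k + 4.7185·ln C = 24.2212;  4.7185·k + 4·ln C = 15.0874.
Δ = 8.5911·4 − (4.7185)² = 12.1002; k = (24.2212·4 − 4.7185·15.0874)/12.1002 = 2.12353, ln C = (8.5911·15.0874 − 4.7185·24.2212)/12.1002 = 1.26688.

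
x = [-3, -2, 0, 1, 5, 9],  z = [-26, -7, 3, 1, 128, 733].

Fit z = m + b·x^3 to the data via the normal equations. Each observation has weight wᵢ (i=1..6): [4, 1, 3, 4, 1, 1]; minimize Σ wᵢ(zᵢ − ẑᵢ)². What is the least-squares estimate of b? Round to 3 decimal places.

b = 1.004

Normal-equation sums: Σwᵢ·1 = 14, Σwᵢ·x^3 = 742, Σwᵢ·x^3·x^3 = 550050.
And Σwᵢ·z = 763, Σwᵢ·x^3·z = 553225.
Normal equations: [[14, 742]; [742, 550050]]·[m, b]ᵀ = [763, 553225]ᵀ.
Eliminating b: 550050·(row 1) − 742·(row 2) gives 7150136·m = 550050·763 − 742·553225 = 9195200, so m = 164200/127681.
Then b = (553225 − 742·(164200/127681))/550050 = 256393/255362.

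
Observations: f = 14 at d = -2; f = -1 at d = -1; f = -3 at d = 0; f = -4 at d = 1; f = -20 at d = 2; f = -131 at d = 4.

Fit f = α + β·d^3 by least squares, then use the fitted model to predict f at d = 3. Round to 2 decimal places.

The normal equations are: 6·α + 64·β = -145;  64·α + 4226·β = -8659.
(Σ1 = 6, Σd^3 = 64, Σd^3·d^3 = 4226, Σf = -145, Σd^3·f = -8659.)
det = 6·4226 − 64² = 21260.
α = ((-145)·4226 − 64·(-8659))/21260 = -29297/10630; β = (6·(-8659) − 64·(-145))/21260 = -21337/10630.
At d = 3: f̂ = (-29297/10630)·(1) + (-21337/10630)·(27) = -302698/5315.

f̂ = -56.95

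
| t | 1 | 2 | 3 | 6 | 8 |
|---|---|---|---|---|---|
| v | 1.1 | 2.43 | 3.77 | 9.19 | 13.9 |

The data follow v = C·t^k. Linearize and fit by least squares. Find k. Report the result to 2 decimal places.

k = 1.21

Taking logs, ln v = k·ln t + ln C, so regress ln v on ln t.
Sums: Σln t = 5.6630, Σ(ln t)² = 9.2219, Σln v = 7.1603, Σln t·ln v = 11.5206.
Normal system: [[9.2219, 5.6630]; [5.6630, 5]]·[k, ln C]ᵀ = [11.5206, 7.1603]ᵀ.
Δ = 9.2219·5 − (5.6630)² = 14.0403; k = (11.5206·5 − 5.6630·7.1603)/14.0403 = 1.21468, ln C = (9.2219·7.1603 − 5.6630·11.5206)/14.0403 = 0.05632.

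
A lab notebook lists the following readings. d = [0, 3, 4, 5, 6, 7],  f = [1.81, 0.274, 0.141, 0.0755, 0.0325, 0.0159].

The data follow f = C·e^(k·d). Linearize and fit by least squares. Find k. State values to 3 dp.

With ln fᵢ as the transformed response and dᵢ as the regressor:
Σd = 25.0000, Σ(d)² = 135.0000, Σln f = -12.8119, Σd·ln f = -74.1871.
Equations: 135.0000·k + 25.0000·ln C = -74.1871;  25.0000·k + 6·ln C = -12.8119.
Solving (det = 185.0000): k = -0.67474, ln C = 0.67608.

k = -0.675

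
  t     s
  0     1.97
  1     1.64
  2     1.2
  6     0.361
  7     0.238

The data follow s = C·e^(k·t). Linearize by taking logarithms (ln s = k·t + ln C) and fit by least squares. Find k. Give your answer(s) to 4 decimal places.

k = -0.3037

With ln sᵢ as the transformed response and tᵢ as the regressor:
Sums: Σt = 16.0000, Σ(t)² = 90.0000, Σln s = -1.0993, Σt·ln s = -15.3023.
Normal system: [[90.0000, 16.0000]; [16.0000, 5]]·[k, ln C]ᵀ = [-15.3023, -1.0993]ᵀ.
Solving (det = 194.0000): k = -0.30372, ln C = 0.75206.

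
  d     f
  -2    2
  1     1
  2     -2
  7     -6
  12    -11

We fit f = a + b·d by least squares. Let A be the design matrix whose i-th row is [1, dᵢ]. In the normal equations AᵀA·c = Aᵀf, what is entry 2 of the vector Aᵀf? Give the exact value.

-181

Entry 2 ↔ basis d, so (Aᵀf)_{2} = Σᵢ (d)·fᵢ = (-2)·(2) + (1)·(1) + (2)·(-2) + (7)·(-6) + (12)·(-11) = -181.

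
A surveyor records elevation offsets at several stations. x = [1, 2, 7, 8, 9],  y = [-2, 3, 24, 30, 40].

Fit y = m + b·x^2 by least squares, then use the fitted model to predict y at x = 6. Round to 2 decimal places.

ŷ = 17.11

With design matrix A, AᵀA = [[5, 199]; [199, 13075]] and Aᵀy = [95, 6346]ᵀ.
Eliminating b: 13075·(row 1) − 199·(row 2) gives 25774·m = 13075·95 − 199·6346 = -20729, so m = -20729/25774.
Then b = (6346 − 199·(-20729/25774))/13075 = 12825/25774.
At x = 6: ŷ = (-20729/25774)·(1) + (12825/25774)·(36) = 440971/25774.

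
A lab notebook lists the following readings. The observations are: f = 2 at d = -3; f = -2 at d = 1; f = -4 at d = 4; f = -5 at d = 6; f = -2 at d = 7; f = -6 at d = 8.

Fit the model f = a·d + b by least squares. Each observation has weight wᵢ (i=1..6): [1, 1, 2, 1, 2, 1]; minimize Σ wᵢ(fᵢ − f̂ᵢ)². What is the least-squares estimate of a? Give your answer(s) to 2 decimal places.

a = -0.51

XᵀWX·[a, b]ᵀ = XᵀWf reads: 240·a + 34·b = -146;  34·a + 8·b = -23.
det = 240·8 − 34² = 764.
a = ((-146)·8 − 34·(-23))/764 = -193/382; b = (240·(-23) − 34·(-146))/764 = -139/191.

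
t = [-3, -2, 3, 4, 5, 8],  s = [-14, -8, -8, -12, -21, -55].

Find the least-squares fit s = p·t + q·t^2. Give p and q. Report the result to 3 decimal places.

p = 1.227, q = -1.031

The normal system MᵀM·[p, q]ᵀ = Mᵀs is [[127, 693]; [693, 5155]]·[p, q]ᵀ = [-559, -4467]ᵀ.
Determinant 127·5155 − 693² = 174436.
p = ((-559)·5155 − 693·(-4467))/174436 = 106993/87218; q = (127·(-4467) − 693·(-559))/174436 = -89961/87218.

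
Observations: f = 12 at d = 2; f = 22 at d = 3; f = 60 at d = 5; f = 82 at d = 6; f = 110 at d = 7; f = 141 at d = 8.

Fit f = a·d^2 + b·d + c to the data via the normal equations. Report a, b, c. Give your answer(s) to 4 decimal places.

Forming XᵀX = [[8515, 1231, 187]; [1231, 187, 31]; [187, 31, 6]] and Xᵀf = [19112, 2780, 427]ᵀ gives XᵀX·[a, b, c]ᵀ = Xᵀf.
Row-reducing yields a = 269/140, b = 339/140, c = -43/35.

a = 1.9214, b = 2.4214, c = -1.2286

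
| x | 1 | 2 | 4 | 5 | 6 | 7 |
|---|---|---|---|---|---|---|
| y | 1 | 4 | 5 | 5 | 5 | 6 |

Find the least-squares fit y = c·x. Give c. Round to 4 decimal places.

c = 0.9618

From the data, Σx·x = 131.
Right-hand side: Σx·y = 126.
Hence c = 126 / 131 ≈ 0.961832.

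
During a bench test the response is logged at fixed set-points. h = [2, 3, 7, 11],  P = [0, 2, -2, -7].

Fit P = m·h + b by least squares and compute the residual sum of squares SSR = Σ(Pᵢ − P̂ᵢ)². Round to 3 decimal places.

SSR = 5.291

The normal equations are: 183·m + 23·b = -85;  23·m + 4·b = -7.
Eliminating b: 4·(row 1) − 23·(row 2) gives 203·m = 4·(-85) − 23·(-7) = -179, so m = -179/203.
Then b = ((-7) − 23·(-179/203))/4 = 674/203.
Residuals: -316/203, 269/203, 173/203, -18/29; SSR = 1074/203.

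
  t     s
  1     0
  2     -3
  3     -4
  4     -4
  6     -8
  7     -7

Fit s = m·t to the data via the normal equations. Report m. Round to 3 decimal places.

m = -1.139

Entries of MᵀM: Σt·t = 115.
Moment sums: Σt·s = -131.
MᵀM·[m]ᵀ = Mᵀs becomes [[115]]·[m]ᵀ = [-131]ᵀ.
Hence m = -131 / 115 ≈ -1.13913.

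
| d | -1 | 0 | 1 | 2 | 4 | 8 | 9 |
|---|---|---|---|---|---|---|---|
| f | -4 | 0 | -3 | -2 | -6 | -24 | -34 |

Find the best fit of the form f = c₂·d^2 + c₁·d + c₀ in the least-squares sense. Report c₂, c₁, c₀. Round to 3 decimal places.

Sums needed: Σd^2·d^2 = 10931, Σd^2·d = 1313, Σd^2 = 167, Σd·d = 167, Σd = 23, Σ1 = 7.
And Σd^2·f = -4401, Σd·f = -525, Σf = -73.
AᵀA·[c₂, c₁, c₀]ᵀ = Aᵀf becomes [[10931, 1313, 167]; [1313, 167, 23]; [167, 23, 7]]·[c₂, c₁, c₀]ᵀ = [-4401, -525, -73]ᵀ.
Inverting the 3×3 Gram matrix, [c₂, c₁, c₀]ᵀ = [-2942/5951, 30168/29755, -5317/2705]ᵀ.

c₂ = -0.494, c₁ = 1.014, c₀ = -1.966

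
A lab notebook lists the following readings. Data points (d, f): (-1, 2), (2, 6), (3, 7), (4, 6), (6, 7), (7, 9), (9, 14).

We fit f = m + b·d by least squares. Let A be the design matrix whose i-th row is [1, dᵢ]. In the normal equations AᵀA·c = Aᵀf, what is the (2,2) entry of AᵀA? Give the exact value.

196

Row 2 ↔ basis d, column 2 ↔ basis d, so (AᵀA)_{2,2} = Σᵢ (d)·(d) = (-1)·(-1) + (2)·(2) + (3)·(3) + (4)·(4) + (6)·(6) + (7)·(7) + (9)·(9) = 196.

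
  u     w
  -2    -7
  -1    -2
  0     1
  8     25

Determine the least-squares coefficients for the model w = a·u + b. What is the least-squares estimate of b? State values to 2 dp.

b = 0.37

With design matrix M, MᵀM = [[69, 5]; [5, 4]] and Mᵀw = [216, 17]ᵀ.
Determinant 69·4 − 5² = 251.
a = (216·4 − 5·17)/251 = 779/251; b = (69·17 − 5·216)/251 = 93/251.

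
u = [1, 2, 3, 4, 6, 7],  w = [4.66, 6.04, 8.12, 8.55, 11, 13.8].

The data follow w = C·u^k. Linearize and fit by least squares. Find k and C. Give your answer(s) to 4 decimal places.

k = 0.5324, C = 4.4212

Linearized form: ln w = k·ln u + ln C. From the 6 transformed points,
AᵀA = [[10.6062, 6.9157]; [6.9157, 6]], rhs = [15.9261, 12.6002]ᵀ  (here Σln u = 6.9157, Σ(ln u)² = 10.6062, Σln w = 12.6002, Σln u·ln w = 15.9261).
Δ = 10.6062·6 − (6.9157)² = 15.8099; k = (15.9261·6 − 6.9157·12.6002)/15.8099 = 0.53239, ln C = (10.6062·12.6002 − 6.9157·15.9261)/15.8099 = 1.48640, so C = exp(1.48640) = 4.42115.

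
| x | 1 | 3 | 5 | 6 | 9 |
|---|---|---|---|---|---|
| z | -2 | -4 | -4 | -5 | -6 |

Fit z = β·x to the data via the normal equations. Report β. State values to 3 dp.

From the data, Σx·x = 152.
And Σx·z = -118.
Normal equations: [[152]]·[β]ᵀ = [-118]ᵀ.
Hence β = -118 / 152 ≈ -0.776316.

β = -0.776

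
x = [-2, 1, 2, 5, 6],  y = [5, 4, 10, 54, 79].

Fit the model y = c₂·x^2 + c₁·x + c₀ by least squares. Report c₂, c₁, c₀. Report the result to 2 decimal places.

Forming AᵀA = [[1954, 342, 70]; [342, 70, 12]; [70, 12, 5]] and Aᵀy = [4258, 758, 152]ᵀ gives AᵀA·[c₂, c₁, c₀]ᵀ = Aᵀy.
Inverting the 3×3 Gram matrix, [c₂, c₁, c₀]ᵀ = [12087/6158, 7723/6158, -275/3079]ᵀ.

c₂ = 1.96, c₁ = 1.25, c₀ = -0.09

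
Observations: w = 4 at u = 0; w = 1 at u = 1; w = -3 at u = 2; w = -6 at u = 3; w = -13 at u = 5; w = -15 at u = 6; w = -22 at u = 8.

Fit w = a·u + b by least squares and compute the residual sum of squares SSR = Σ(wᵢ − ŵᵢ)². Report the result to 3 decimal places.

SSR = 1.103

Sums needed: Σu·u = 139, Σu = 25, Σ1 = 7.
Moment sums: Σu·w = -354, Σw = -54.
Determinant 139·7 − 25² = 348.
a = ((-354)·7 − 25·(-54))/348 = -94/29; b = (139·(-54) − 25·(-354))/348 = 112/29.
Residuals: 4/29, 11/29, -11/29, -4/29, -19/29, 17/29, 2/29; SSR = 32/29.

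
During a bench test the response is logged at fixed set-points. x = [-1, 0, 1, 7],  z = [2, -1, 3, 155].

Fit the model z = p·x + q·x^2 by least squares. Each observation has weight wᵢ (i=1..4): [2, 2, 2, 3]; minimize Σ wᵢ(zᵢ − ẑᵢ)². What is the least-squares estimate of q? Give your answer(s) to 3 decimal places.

q = 3.080

The normal equations are: 151·p + 1029·q = 3257;  1029·p + 7207·q = 22795.
Determinant 151·7207 − 1029² = 29416.
p = (3257·7207 − 1029·22795)/29416 = 2143/3677; q = (151·22795 − 1029·3257)/29416 = 11324/3677.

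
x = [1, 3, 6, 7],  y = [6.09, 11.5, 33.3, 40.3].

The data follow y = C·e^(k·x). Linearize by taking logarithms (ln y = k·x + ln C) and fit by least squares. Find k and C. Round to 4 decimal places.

Taking logs, ln y = k·x + ln C, so regress ln y on x.
Σx = 17.0000, Σ(x)² = 95.0000, Σln y = 11.4509, Σx·ln y = 56.0415.
Equations: 95.0000·k + 17.0000·ln C = 56.0415;  17.0000·k + 4·ln C = 11.4509.
Δ = 95.0000·4 − (17.0000)² = 91.0000; k = (56.0415·4 − 17.0000·11.4509)/91.0000 = 0.32418, ln C = (95.0000·11.4509 − 17.0000·56.0415)/91.0000 = 1.48495, so C = exp(1.48495) = 4.41475.

k = 0.3242, C = 4.4147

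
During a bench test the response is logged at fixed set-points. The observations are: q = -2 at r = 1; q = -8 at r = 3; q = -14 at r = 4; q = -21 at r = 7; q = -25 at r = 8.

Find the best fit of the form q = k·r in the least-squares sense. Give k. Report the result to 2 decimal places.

From the data, Σr·r = 139.
Moment sums: Σr·q = -429.
Hence k = -429 / 139 ≈ -3.08633.

k = -3.09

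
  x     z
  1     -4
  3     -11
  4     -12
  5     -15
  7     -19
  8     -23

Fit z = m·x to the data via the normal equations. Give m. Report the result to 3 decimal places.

Forming AᵀA = [[164]] and Aᵀz = [-477]ᵀ gives AᵀA·[m]ᵀ = Aᵀz.
m = (-477)/164 = -2.90854.

m = -2.909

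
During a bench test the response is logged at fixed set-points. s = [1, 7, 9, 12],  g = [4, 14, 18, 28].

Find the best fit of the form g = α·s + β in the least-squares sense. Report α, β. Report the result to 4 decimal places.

Forming XᵀX = [[275, 29]; [29, 4]] and Xᵀg = [600, 64]ᵀ gives XᵀX·[α, β]ᵀ = Xᵀg.
Δ = 275·4 − 29² = 259.
α = (600·4 − 29·64)/259 = 544/259; β = (275·64 − 29·600)/259 = 200/259.

α = 2.1004, β = 0.7722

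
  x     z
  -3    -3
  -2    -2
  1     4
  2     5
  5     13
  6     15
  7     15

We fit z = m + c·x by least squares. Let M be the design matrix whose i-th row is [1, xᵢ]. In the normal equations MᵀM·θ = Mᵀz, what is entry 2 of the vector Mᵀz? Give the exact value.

287

Entry 2 ↔ basis x, so (Mᵀz)_{2} = Σᵢ (x)·zᵢ = (-3)·(-3) + (-2)·(-2) + (1)·(4) + (2)·(5) + (5)·(13) + (6)·(15) + (7)·(15) = 287.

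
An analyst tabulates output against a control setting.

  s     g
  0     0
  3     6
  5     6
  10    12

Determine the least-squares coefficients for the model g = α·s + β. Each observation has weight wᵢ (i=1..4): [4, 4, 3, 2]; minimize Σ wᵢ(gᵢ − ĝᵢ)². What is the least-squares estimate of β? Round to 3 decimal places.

β = 0.890

The normal equations are: 311·α + 47·β = 402;  47·α + 13·β = 66.
(Σwᵢ·s·s = 311, Σwᵢ·s = 47, Σwᵢ·1 = 13, Σwᵢ·s·g = 402, Σwᵢ·g = 66.)
Δ = 311·13 − 47² = 1834.
α = (402·13 − 47·66)/1834 = 1062/917; β = (311·66 − 47·402)/1834 = 816/917.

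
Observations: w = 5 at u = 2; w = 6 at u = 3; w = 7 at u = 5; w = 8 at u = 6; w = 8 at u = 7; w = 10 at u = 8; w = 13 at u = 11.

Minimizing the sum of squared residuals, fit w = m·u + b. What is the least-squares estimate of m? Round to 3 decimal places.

The normal system AᵀA·[m, b]ᵀ = Aᵀw is [[308, 42]; [42, 7]]·[m, b]ᵀ = [390, 57]ᵀ.
Δ = 308·7 − 42² = 392.
m = (390·7 − 42·57)/392 = 6/7; b = (308·57 − 42·390)/392 = 3.

m = 0.857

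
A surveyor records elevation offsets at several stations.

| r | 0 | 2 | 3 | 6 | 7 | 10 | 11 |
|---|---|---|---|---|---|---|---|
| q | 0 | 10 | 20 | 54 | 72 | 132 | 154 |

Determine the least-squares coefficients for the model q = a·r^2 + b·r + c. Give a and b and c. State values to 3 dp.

From the data, Σr^2·r^2 = 28435, Σr^2·r = 2925, Σr^2 = 319, Σr·r = 319, Σr = 39, Σ1 = 7.
And Σr^2·q = 37526, Σr·q = 3922, Σq = 442.
So XᵀX·[a, b, c]ᵀ = Xᵀq: [[28435, 2925, 319]; [2925, 319, 39]; [319, 39, 7]]·[a, b, c]ᵀ = [37526, 3922, 442]ᵀ.
Row-reducing yields a = 23284/24087, b = 27626/8029, c = -1912/24087.

a = 0.967, b = 3.441, c = -0.079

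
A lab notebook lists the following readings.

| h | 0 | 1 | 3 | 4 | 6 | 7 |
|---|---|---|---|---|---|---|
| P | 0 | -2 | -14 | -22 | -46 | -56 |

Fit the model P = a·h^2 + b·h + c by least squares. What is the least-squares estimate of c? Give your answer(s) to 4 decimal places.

c = 0.6000

Normal-equation sums: Σh^2·h^2 = 4035, Σh^2·h = 651, Σh^2 = 111, Σh·h = 111, Σh = 21, Σ1 = 6.
Moment sums: Σh^2·P = -4880, Σh·P = -800, ΣP = -140.
Inverting the 3×3 Gram matrix, [a, b, c]ᵀ = [-5/6, -73/30, 3/5]ᵀ.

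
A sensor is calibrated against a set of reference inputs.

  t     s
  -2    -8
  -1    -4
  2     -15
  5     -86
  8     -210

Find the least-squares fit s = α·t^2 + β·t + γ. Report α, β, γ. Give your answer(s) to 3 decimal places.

Entries of MᵀM: Σt^2·t^2 = 4754, Σt^2·t = 636, Σt^2 = 98, Σt·t = 98, Σt = 12, Σ1 = 5.
For Mᵀs: Σt^2·s = -15686, Σt·s = -2120, Σs = -323.
MᵀM·[α, β, γ]ᵀ = Mᵀs becomes [[4754, 636, 98]; [636, 98, 12]; [98, 12, 5]]·[α, β, γ]ᵀ = [-15686, -2120, -323]ᵀ.
Inverting the 3×3 Gram matrix, [α, β, γ]ᵀ = [-45160/14757, -8406/4919, -7643/14757]ᵀ.

α = -3.060, β = -1.709, γ = -0.518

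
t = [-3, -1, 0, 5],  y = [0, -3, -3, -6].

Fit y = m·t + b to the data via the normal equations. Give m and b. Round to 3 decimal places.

Compute the Gram sums: Σt·t = 35, Σt = 1, Σ1 = 4.
And Σt·y = -27, Σy = -12.
det = 35·4 − 1² = 139.
m = ((-27)·4 − 1·(-12))/139 = -96/139; b = (35·(-12) − 1·(-27))/139 = -393/139.

m = -0.691, b = -2.827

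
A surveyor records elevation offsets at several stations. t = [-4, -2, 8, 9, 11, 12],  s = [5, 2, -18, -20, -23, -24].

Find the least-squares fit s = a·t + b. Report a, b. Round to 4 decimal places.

Compute the Gram sums: Σt·t = 430, Σt = 34, Σ1 = 6.
And Σt·s = -889, Σs = -78.
Normal equations: [[430, 34]; [34, 6]]·[a, b]ᵀ = [-889, -78]ᵀ.
Eliminating b: 6·(row 1) − 34·(row 2) gives 1424·a = 6·(-889) − 34·(-78) = -2682, so a = -1341/712.
Then b = ((-78) − 34·(-1341/712))/6 = -1657/712.

a = -1.8834, b = -2.3272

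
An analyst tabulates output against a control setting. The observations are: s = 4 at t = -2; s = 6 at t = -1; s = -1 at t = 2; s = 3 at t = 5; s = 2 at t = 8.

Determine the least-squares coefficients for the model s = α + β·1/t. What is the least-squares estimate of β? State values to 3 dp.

MᵀM·[α, β]ᵀ = Mᵀs reads: 5·α + (-27/40)·β = 14;  (-27/40)·α + (2489/1600)·β = -153/20.
Determinant 5·(2489/1600) − (-27/40)² = 2929/400.
α = (14·(2489/1600) − (-27/40)·(-153/20))/(2929/400) = 6646/2929; β = (5·(-153/20) − (-27/40)·14)/(2929/400) = -11520/2929.

β = -3.933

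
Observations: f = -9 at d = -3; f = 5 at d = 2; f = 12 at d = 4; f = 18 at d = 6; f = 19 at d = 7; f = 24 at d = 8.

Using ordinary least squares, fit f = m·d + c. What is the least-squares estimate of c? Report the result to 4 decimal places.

c = -0.3049

From the data, Σd·d = 178, Σd = 24, Σ1 = 6.
Right-hand side: Σd·f = 518, Σf = 69.
Normal equations: [[178, 24]; [24, 6]]·[m, c]ᵀ = [518, 69]ᵀ.
Δ = 178·6 − 24² = 492.
m = (518·6 − 24·69)/492 = 121/41; c = (178·69 − 24·518)/492 = -25/82.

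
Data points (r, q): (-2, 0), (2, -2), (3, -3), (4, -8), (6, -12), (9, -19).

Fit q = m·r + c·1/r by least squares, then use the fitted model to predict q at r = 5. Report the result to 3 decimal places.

Compute the Gram sums: Σr·r = 150, Σr·1/r = 6, Σ1/r·1/r = 925/1296.
Right-hand side: Σr·q = -288, Σ1/r·q = -73/9.
So MᵀM·[m, c]ᵀ = Mᵀq: [[150, 6]; [6, 925/1296]]·[m, c]ᵀ = [-288, -73/9]ᵀ.
det = 150·(925/1296) − 6² = 15349/216.
m = ((-288)·(925/1296) − 6·(-73/9))/(15349/216) = -33888/15349; c = (150·(-73/9) − 6·(-288))/(15349/216) = 110448/15349.
At r = 5: q̂ = (-33888/15349)·(5) + (110448/15349)·(1/5) = -48/5.

q̂ = -9.600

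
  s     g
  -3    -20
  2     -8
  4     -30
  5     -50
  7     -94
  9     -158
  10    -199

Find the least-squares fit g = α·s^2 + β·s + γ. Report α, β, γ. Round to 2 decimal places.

α = -2.02, β = 0.55, γ = -0.39

With design matrix X, XᵀX = [[19940, 2242, 284]; [2242, 284, 34]; [284, 34, 7]] and Xᵀg = [-39246, -4396, -559]ᵀ.
Inverting the 3×3 Gram matrix, [α, β, γ]ᵀ = [-129799/64119, 35219/64119, -8431/21373]ᵀ.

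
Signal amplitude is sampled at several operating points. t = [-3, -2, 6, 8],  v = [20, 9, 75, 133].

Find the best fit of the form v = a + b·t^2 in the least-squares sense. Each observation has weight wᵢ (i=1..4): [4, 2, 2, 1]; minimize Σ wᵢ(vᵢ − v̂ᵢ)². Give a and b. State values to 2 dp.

a = 1.20, b = 2.06

Setting ∂/∂a … = 0 gives: 9·a + 180·b = 381;  180·a + 7044·b = 14704.
(Σwᵢ·1 = 9, Σwᵢ·t^2 = 180, Σwᵢ·t^2·t^2 = 7044, Σwᵢ·v = 381, Σwᵢ·t^2·v = 14704.)
Eliminating b: 7044·(row 1) − 180·(row 2) gives 30996·a = 7044·381 − 180·14704 = 37044, so a = 49/41.
Then b = (14704 − 180·(49/41))/7044 = 253/123.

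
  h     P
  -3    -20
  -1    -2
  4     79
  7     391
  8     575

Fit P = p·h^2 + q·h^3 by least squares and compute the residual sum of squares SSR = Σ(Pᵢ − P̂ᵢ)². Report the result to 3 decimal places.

From the data, Σh^2·h^2 = 6835, Σh^2·h^3 = 50355, Σh^3·h^3 = 384619.
Moment sums: Σh^2·P = 57041, Σh^3·P = 434111.
XᵀX·[p, q]ᵀ = XᵀP becomes [[6835, 50355]; [50355, 384619]]·[p, q]ᵀ = [57041, 434111]ᵀ.
Δ = 6835·384619 − 50355² = 93244840.
p = (57041·384619 − 50355·434111)/93244840 = 39696487/46622420; q = (6835·434111 − 50355·57041)/93244840 = 9484913/9324484.
Residuals: -2313382/11655605, -42758381/23311210, 3213807/11655605, 8806281/23311210, -3515237/11655605; SSR = 86566869/23311210.

SSR = 3.714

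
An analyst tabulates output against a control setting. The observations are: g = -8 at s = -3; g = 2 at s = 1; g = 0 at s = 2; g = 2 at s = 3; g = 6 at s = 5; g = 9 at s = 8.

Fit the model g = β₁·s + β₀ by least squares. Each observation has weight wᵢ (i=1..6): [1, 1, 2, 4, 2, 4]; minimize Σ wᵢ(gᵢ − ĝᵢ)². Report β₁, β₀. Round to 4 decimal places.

Forming XᵀWX = [[360, 56]; [56, 14]] and XᵀWg = [398, 50]ᵀ gives XᵀWX·[β₁, β₀]ᵀ = XᵀWg.
Δ = 360·14 − 56² = 1904.
β₁ = (398·14 − 56·50)/1904 = 99/68; β₀ = (360·50 − 56·398)/1904 = -268/119.

β₁ = 1.4559, β₀ = -2.2521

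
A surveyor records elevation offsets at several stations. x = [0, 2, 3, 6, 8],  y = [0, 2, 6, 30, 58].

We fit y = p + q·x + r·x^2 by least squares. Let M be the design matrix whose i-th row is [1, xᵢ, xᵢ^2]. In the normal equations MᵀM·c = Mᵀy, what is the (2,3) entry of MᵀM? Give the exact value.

Row 2 ↔ basis x, column 3 ↔ basis x^2, so (MᵀM)_{2,3} = Σᵢ (x)·(x^2) = (0)·(0) + (2)·(4) + (3)·(9) + (6)·(36) + (8)·(64) = 763.

763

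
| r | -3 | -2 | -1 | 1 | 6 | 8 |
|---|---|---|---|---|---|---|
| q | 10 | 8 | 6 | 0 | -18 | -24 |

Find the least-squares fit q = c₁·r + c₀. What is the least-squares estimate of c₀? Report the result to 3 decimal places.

c₀ = 1.803

Setting ∂/∂c₁ … = 0 gives: 115·c₁ + 9·c₀ = -352;  9·c₁ + 6·c₀ = -18.
(Σr·r = 115, Σr = 9, Σ1 = 6, Σr·q = -352, Σq = -18.)
det = 115·6 − 9² = 609.
c₁ = ((-352)·6 − 9·(-18))/609 = -650/203; c₀ = (115·(-18) − 9·(-352))/609 = 366/203.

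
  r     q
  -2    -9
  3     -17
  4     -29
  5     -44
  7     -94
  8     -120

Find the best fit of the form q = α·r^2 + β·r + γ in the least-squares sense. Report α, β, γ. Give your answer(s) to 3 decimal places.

Sums needed: Σr^2·r^2 = 7475, Σr^2·r = 1063, Σr^2 = 167, Σr·r = 167, Σr = 25, Σ1 = 6.
And Σr^2·q = -14039, Σr·q = -1987, Σq = -313.
Normal equations: [[7475, 1063, 167]; [1063, 167, 25]; [167, 25, 6]]·[α, β, γ]ᵀ = [-14039, -1987, -313]ᵀ.
Solving the 3×3 system (Gaussian elimination) gives α = -42005/21404, β = 12851/21404, γ = -491/10702.

α = -1.962, β = 0.600, γ = -0.046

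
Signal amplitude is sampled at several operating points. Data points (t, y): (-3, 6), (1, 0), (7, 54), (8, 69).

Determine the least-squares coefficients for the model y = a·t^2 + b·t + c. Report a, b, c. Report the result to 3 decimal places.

MᵀM·[a, b, c]ᵀ = Mᵀy reads: 6579·a + 829·b + 123·c = 7116;  829·a + 123·b + 13·c = 912;  123·a + 13·b + 4·c = 129.
Solving the 3×3 system (Gaussian elimination) gives a = 2517/2446, b = 26283/41582, c = -30081/20791.

a = 1.029, b = 0.632, c = -1.447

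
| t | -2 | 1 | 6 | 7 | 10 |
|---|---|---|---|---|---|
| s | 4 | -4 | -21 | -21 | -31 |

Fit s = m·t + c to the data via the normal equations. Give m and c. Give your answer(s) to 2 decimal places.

m = -2.94, c = -1.67

Forming XᵀX = [[190, 22]; [22, 5]] and Xᵀs = [-595, -73]ᵀ gives XᵀX·[m, c]ᵀ = Xᵀs.
Δ = 190·5 − 22² = 466.
m = ((-595)·5 − 22·(-73))/466 = -1369/466; c = (190·(-73) − 22·(-595))/466 = -390/233.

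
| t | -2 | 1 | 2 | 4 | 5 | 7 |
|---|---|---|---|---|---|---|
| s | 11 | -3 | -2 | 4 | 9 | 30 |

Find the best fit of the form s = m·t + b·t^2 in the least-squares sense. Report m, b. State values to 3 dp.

m = -3.468, b = 1.098

Setting ∂/∂m … = 0 gives: 99·m + 533·b = 242;  533·m + 3315·b = 1792.
Determinant 99·3315 − 533² = 44096.
m = (242·3315 − 533·1792)/44096 = -5881/1696; b = (99·1792 − 533·242)/44096 = 24211/22048.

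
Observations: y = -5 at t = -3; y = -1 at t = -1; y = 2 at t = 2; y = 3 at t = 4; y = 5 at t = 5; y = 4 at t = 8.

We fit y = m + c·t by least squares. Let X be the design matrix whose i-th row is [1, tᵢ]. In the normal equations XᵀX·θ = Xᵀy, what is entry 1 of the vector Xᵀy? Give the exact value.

8

Entry 1 ↔ basis 1, so (Xᵀy)_{1} = Σᵢ yᵢ = (1)·(-5) + (1)·(-1) + (1)·(2) + (1)·(3) + (1)·(5) + (1)·(4) = 8.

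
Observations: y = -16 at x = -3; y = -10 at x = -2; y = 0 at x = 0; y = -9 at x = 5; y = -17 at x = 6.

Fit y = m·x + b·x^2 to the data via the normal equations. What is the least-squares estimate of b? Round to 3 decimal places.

Setting ∂/∂m … = 0 gives: 74·m + 306·b = -79;  306·m + 2018·b = -1021.
Δ = 74·2018 − 306² = 55696.
m = ((-79)·2018 − 306·(-1021))/55696 = 38251/13924; b = (74·(-1021) − 306·(-79))/55696 = -12845/13924.

b = -0.923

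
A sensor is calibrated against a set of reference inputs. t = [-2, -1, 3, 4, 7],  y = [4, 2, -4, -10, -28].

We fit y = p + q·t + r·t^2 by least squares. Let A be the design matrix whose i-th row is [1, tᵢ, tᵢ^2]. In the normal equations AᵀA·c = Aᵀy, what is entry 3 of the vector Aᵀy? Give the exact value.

-1550

Entry 3 ↔ basis t^2, so (Aᵀy)_{3} = Σᵢ (t^2)·yᵢ = (4)·(4) + (1)·(2) + (9)·(-4) + (16)·(-10) + (49)·(-28) = -1550.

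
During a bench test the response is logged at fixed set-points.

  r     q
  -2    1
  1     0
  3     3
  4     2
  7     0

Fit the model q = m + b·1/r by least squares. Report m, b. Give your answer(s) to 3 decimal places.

m = 1.301, b = -0.412

Sums needed: Σ1 = 5, Σ1/r = 103/84, Σ1/r·1/r = 10189/7056.
Right-hand side: Σq = 6, Σ1/r·q = 1.
Determinant 5·(10189/7056) − (103/84)² = 2521/441.
m = (6·(10189/7056) − (103/84)·1)/(2521/441) = 26241/20168; b = (5·1 − (103/84)·6)/(2521/441) = -2079/5042.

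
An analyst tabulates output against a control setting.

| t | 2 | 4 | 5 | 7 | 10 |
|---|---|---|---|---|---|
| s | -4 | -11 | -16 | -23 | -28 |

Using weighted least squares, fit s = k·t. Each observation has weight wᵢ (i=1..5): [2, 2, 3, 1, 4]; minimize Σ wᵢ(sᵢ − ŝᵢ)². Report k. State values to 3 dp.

k = -2.881

Setting ∂/∂k … = 0 gives: 564·k = -1625.
Hence k = -1625 / 564 ≈ -2.88121.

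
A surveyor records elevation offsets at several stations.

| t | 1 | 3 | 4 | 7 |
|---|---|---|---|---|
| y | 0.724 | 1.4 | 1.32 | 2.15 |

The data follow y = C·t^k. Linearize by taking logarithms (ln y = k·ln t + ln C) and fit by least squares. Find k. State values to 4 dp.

Linearized form: ln y = k·ln t + ln C. From the 4 transformed points,
Σln t = 4.4308, Σ(ln t)² = 6.9153, Σln y = 1.0566, Σln t·ln y = 2.2441.
Equations: 6.9153·k + 4.4308·ln C = 2.2441;  4.4308·k + 4·ln C = 1.0566.
Solving (det = 8.0292): k = 0.53488, ln C = -0.32833.

k = 0.5349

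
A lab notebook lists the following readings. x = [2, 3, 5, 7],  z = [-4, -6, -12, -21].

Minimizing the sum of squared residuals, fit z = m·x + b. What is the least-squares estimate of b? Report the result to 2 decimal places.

Forming AᵀA = [[87, 17]; [17, 4]] and Aᵀz = [-233, -43]ᵀ gives AᵀA·[m, b]ᵀ = Aᵀz.
det = 87·4 − 17² = 59.
m = ((-233)·4 − 17·(-43))/59 = -201/59; b = (87·(-43) − 17·(-233))/59 = 220/59.

b = 3.73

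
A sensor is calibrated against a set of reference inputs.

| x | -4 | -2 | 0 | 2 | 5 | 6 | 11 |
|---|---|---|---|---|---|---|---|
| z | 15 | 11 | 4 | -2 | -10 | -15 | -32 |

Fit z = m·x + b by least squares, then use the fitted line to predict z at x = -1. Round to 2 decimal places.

ẑ = 7.11

Forming MᵀM = [[206, 18]; [18, 7]] and Mᵀz = [-578, -29]ᵀ gives MᵀM·[m, b]ᵀ = Mᵀz.
Eliminating b: 7·(row 1) − 18·(row 2) gives 1118·m = 7·(-578) − 18·(-29) = -3524, so m = -1762/559.
Then b = ((-29) − 18·(-1762/559))/7 = 2215/559.
At x = -1: ẑ = (-1762/559)·(-1) + (2215/559)·(1) = 3977/559.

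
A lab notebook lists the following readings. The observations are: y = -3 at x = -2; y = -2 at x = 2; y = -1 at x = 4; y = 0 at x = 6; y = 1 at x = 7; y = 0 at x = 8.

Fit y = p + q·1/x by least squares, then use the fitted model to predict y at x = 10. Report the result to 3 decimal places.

ŷ = -0.858

Setting ∂/∂p … = 0 gives: 6·p + (115/168)·q = -5;  (115/168)·p + (17677/28224)·q = 11/28.
Δ = 6·(17677/28224) − (115/168)² = 92837/28224.
p = ((-5)·(17677/28224) − (115/168)·(11/28))/(92837/28224) = -95975/92837; q = (6·(11/28) − (115/168)·(-5))/(92837/28224) = 163128/92837.
At x = 10: ŷ = (-95975/92837)·(1) + (163128/92837)·(1/10) = -398311/464185.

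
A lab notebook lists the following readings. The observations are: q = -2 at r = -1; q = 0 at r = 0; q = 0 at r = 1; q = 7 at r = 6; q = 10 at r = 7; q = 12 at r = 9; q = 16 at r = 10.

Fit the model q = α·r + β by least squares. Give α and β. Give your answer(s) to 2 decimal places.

Compute the Gram sums: Σr·r = 268, Σr = 32, Σ1 = 7.
Moment sums: Σr·q = 382, Σq = 43.
AᵀA·[α, β]ᵀ = Aᵀq becomes [[268, 32]; [32, 7]]·[α, β]ᵀ = [382, 43]ᵀ.
Eliminating β: 7·(row 1) − 32·(row 2) gives 852·α = 7·382 − 32·43 = 1298, so α = 649/426.
Then β = (43 − 32·(649/426))/7 = -175/213.

α = 1.52, β = -0.82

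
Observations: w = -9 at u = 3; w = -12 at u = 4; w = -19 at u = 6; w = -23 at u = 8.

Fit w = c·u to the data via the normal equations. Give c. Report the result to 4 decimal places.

c = -2.9840

XᵀX·[c]ᵀ = Xᵀw reads: 125·c = -373.
Hence c = -373 / 125 ≈ -2.984.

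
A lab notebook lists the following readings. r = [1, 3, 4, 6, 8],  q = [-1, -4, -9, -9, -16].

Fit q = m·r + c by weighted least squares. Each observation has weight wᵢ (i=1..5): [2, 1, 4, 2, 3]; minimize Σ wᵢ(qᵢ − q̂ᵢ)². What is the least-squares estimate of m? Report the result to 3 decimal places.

m = -2.007

The normal equations are: 339·m + 57·c = -650;  57·m + 12·c = -108.
(Σwᵢ·r·r = 339, Σwᵢ·r = 57, Σwᵢ·1 = 12, Σwᵢ·r·q = -650, Σwᵢ·q = -108.)
Determinant 339·12 − 57² = 819.
m = ((-650)·12 − 57·(-108))/819 = -548/273; c = (339·(-108) − 57·(-650))/819 = 146/273.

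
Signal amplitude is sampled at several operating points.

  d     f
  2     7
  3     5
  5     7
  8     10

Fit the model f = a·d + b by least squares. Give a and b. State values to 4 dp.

The normal equations are: 102·a + 18·b = 144;  18·a + 4·b = 29.
det = 102·4 − 18² = 84.
a = (144·4 − 18·29)/84 = 9/14; b = (102·29 − 18·144)/84 = 61/14.

a = 0.6429, b = 4.3571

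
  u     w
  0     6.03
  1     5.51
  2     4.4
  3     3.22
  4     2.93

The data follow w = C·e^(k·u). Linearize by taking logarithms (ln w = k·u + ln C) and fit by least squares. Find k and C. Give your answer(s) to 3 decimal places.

Linearized form: ln w = k·u + ln C. From the 5 transformed points,
Sums: Σu = 10.0000, Σ(u)² = 30.0000, Σln w = 7.2293, Σu·ln w = 12.4779.
Normal system: [[30.0000, 10.0000]; [10.0000, 5]]·[k, ln C]ᵀ = [12.4779, 7.2293]ᵀ.
Solving (det = 50.0000): k = -0.19807, ln C = 1.84199, so C = exp(1.84199) = 6.30911.

k = -0.198, C = 6.309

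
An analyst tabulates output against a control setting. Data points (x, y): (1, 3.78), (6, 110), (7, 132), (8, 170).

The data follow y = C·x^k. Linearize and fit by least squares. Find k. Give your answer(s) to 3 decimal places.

k = 1.840

Linearized form: ln y = k·ln x + ln C. From the 4 transformed points,
Sums: Σln x = 5.8171, Σ(ln x)² = 11.3210, Σln y = 16.0488, Σln x·ln y = 28.6032.
Normal system: [[11.3210, 5.8171]; [5.8171, 4]]·[k, ln C]ᵀ = [28.6032, 16.0488]ᵀ.
Solving (det = 11.4454): k = 1.83962, ln C = 1.33688.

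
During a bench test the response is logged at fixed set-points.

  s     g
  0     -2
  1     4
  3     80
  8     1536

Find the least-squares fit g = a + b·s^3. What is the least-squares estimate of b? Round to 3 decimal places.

b = 3.001

Sums needed: Σ1 = 4, Σs^3 = 540, Σs^3·s^3 = 262874.
Right-hand side: Σg = 1618, Σs^3·g = 788596.
MᵀM·[a, b]ᵀ = Mᵀg becomes [[4, 540]; [540, 262874]]·[a, b]ᵀ = [1618, 788596]ᵀ.
Eliminating b: 262874·(row 1) − 540·(row 2) gives 759896·a = 262874·1618 − 540·788596 = -511708, so a = -127927/189974.
Then b = (788596 − 540·(-127927/189974))/262874 = 285083/94987.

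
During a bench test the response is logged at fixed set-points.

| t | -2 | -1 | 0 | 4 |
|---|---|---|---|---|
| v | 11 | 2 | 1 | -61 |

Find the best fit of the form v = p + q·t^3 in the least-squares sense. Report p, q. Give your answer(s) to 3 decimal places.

p = 1.770, q = -0.983

XᵀX·[p, q]ᵀ = Xᵀv reads: 4·p + 55·q = -47;  55·p + 4161·q = -3994.
det = 4·4161 − 55² = 13619.
p = ((-47)·4161 − 55·(-3994))/13619 = 24103/13619; q = (4·(-3994) − 55·(-47))/13619 = -13391/13619.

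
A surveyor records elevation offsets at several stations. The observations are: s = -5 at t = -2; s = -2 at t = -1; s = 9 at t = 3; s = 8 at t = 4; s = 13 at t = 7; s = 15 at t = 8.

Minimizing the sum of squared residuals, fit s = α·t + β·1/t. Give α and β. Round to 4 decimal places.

α = 1.9234, β = 1.1590

The normal system AᵀA·[α, β]ᵀ = Aᵀs is [[143, 6]; [6, 41197/28224]]·[α, β]ᵀ = [282, 741/56]ᵀ.
Δ = 143·(41197/28224) − 6² = 4875107/28224.
α = (282·(41197/28224) − 6·(741/56))/(4875107/28224) = 9376770/4875107; β = (143·(741/56) − 6·282)/(4875107/28224) = 5650344/4875107.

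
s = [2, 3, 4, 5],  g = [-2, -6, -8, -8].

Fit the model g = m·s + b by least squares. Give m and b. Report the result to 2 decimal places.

m = -2.00, b = 1.00

Compute the Gram sums: Σs·s = 54, Σs = 14, Σ1 = 4.
And Σs·g = -94, Σg = -24.
Δ = 54·4 − 14² = 20.
m = ((-94)·4 − 14·(-24))/20 = -2; b = (54·(-24) − 14·(-94))/20 = 1.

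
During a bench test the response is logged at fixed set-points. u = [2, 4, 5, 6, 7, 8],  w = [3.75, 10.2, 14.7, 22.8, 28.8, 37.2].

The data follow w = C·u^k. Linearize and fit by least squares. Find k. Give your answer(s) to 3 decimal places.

k = 1.663

With ln wᵢ as the transformed response and ln uᵢ as the regressor:
AᵀA = [[16.3136, 9.5060]; [9.5060, 6]], rhs = [28.1229, 16.4354]ᵀ  (here Σln u = 9.5060, Σ(ln u)² = 16.3136, Σln w = 16.4354, Σln u·ln w = 28.1229).
Slope k = (n·Σln u·ln w − Σln u·Σln w)/(n·Σ(ln u)² − (Σln u)²) = (6·28.1229 − 9.5060·16.4354)/7.5177 = 1.66304; ln C = (Σln w − k·Σln u)/n = 0.10443.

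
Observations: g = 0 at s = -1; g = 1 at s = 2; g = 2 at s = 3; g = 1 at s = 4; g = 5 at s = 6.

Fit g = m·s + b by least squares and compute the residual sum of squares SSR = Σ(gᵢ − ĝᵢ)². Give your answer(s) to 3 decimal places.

Normal-equation sums: Σs·s = 66, Σs = 14, Σ1 = 5.
For Xᵀg: Σs·g = 42, Σg = 9.
Normal equations: [[66, 14]; [14, 5]]·[m, b]ᵀ = [42, 9]ᵀ.
Eliminating b: 5·(row 1) − 14·(row 2) gives 134·m = 5·42 − 14·9 = 84, so m = 42/67.
Then b = (9 − 14·(42/67))/5 = 3/67.
Residuals: 39/67, -20/67, 5/67, -104/67, 80/67; SSR = 286/67.

SSR = 4.269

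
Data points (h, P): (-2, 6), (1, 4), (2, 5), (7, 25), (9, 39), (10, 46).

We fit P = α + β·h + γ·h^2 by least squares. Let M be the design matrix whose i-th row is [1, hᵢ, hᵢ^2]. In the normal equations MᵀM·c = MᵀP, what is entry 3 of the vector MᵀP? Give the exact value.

9032

Entry 3 ↔ basis h^2, so (MᵀP)_{3} = Σᵢ (h^2)·Pᵢ = (4)·(6) + (1)·(4) + (4)·(5) + (49)·(25) + (81)·(39) + (100)·(46) = 9032.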